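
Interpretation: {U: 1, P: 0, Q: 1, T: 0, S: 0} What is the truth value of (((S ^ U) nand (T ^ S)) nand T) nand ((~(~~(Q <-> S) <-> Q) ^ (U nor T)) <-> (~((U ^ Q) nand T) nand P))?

0

S ^ U = 0 ^ 1 = 1
T ^ S = 0 ^ 0 = 0
(S ^ U) nand (T ^ S) = 1 nand 0 = 1
((S ^ U) nand (T ^ S)) nand T = 1 nand 0 = 1
Q <-> S = 1 <-> 0 = 0
~(Q <-> S) = ~0 = 1
~~(Q <-> S) = ~1 = 0
~~(Q <-> S) <-> Q = 0 <-> 1 = 0
~(~~(Q <-> S) <-> Q) = ~0 = 1
U nor T = 1 nor 0 = 0
~(~~(Q <-> S) <-> Q) ^ (U nor T) = 1 ^ 0 = 1
U ^ Q = 1 ^ 1 = 0
(U ^ Q) nand T = 0 nand 0 = 1
~((U ^ Q) nand T) = ~1 = 0
~((U ^ Q) nand T) nand P = 0 nand 0 = 1
(~(~~(Q <-> S) <-> Q) ^ (U nor T)) <-> (~((U ^ Q) nand T) nand P) = 1 <-> 1 = 1
(((S ^ U) nand (T ^ S)) nand T) nand ((~(~~(Q <-> S) <-> Q) ^ (U nor T)) <-> (~((U ^ Q) nand T) nand P)) = 1 nand 1 = 0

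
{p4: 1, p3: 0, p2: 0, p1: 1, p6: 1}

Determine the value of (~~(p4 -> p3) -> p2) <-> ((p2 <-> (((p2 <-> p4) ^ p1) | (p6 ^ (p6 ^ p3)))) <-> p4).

p4 -> p3 = 1 -> 0 = 0
~(p4 -> p3) = ~0 = 1
~~(p4 -> p3) = ~1 = 0
~~(p4 -> p3) -> p2 = 0 -> 0 = 1
p2 <-> p4 = 0 <-> 1 = 0
(p2 <-> p4) ^ p1 = 0 ^ 1 = 1
p6 ^ p3 = 1 ^ 0 = 1
p6 ^ (p6 ^ p3) = 1 ^ 1 = 0
((p2 <-> p4) ^ p1) | (p6 ^ (p6 ^ p3)) = 1 | 0 = 1
p2 <-> (((p2 <-> p4) ^ p1) | (p6 ^ (p6 ^ p3))) = 0 <-> 1 = 0
(p2 <-> (((p2 <-> p4) ^ p1) | (p6 ^ (p6 ^ p3)))) <-> p4 = 0 <-> 1 = 0
(~~(p4 -> p3) -> p2) <-> ((p2 <-> (((p2 <-> p4) ^ p1) | (p6 ^ (p6 ^ p3)))) <-> p4) = 1 <-> 0 = 0

0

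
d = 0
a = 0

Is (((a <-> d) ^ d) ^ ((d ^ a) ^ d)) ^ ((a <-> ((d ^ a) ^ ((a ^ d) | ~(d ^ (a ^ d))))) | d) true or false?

1

a <-> d = 0 <-> 0 = 1
(a <-> d) ^ d = 1 ^ 0 = 1
d ^ a = 0 ^ 0 = 0
(d ^ a) ^ d = 0 ^ 0 = 0
((a <-> d) ^ d) ^ ((d ^ a) ^ d) = 1 ^ 0 = 1
d ^ a = 0 ^ 0 = 0
a ^ d = 0 ^ 0 = 0
a ^ d = 0 ^ 0 = 0
d ^ (a ^ d) = 0 ^ 0 = 0
~(d ^ (a ^ d)) = ~0 = 1
(a ^ d) | ~(d ^ (a ^ d)) = 0 | 1 = 1
(d ^ a) ^ ((a ^ d) | ~(d ^ (a ^ d))) = 0 ^ 1 = 1
a <-> ((d ^ a) ^ ((a ^ d) | ~(d ^ (a ^ d)))) = 0 <-> 1 = 0
(a <-> ((d ^ a) ^ ((a ^ d) | ~(d ^ (a ^ d))))) | d = 0 | 0 = 0
(((a <-> d) ^ d) ^ ((d ^ a) ^ d)) ^ ((a <-> ((d ^ a) ^ ((a ^ d) | ~(d ^ (a ^ d))))) | d) = 1 ^ 0 = 1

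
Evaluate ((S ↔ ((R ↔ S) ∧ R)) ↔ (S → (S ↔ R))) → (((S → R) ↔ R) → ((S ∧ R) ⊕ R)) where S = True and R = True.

False

R ↔ S = True ↔ True = True
(R ↔ S) ∧ R = True ∧ True = True
S ↔ ((R ↔ S) ∧ R) = True ↔ True = True
S ↔ R = True ↔ True = True
S → (S ↔ R) = True → True = True
(S ↔ ((R ↔ S) ∧ R)) ↔ (S → (S ↔ R)) = True ↔ True = True
S → R = True → True = True
(S → R) ↔ R = True ↔ True = True
S ∧ R = True ∧ True = True
(S ∧ R) ⊕ R = True ⊕ True = False
((S → R) ↔ R) → ((S ∧ R) ⊕ R) = True → False = False
((S ↔ ((R ↔ S) ∧ R)) ↔ (S → (S ↔ R))) → (((S → R) ↔ R) → ((S ∧ R) ⊕ R)) = True → False = False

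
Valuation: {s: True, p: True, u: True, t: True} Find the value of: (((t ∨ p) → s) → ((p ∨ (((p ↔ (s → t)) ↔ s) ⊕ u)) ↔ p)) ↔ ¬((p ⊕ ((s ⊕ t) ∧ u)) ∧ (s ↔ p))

False

Substituting s=True, p=True, u=True, t=True:
t ∨ p = True ∨ True = True
(t ∨ p) → s = True → True = True
s → t = True → True = True
p ↔ (s → t) = True ↔ True = True
(p ↔ (s → t)) ↔ s = True ↔ True = True
((p ↔ (s → t)) ↔ s) ⊕ u = True ⊕ True = False
p ∨ (((p ↔ (s → t)) ↔ s) ⊕ u) = True ∨ False = True
(p ∨ (((p ↔ (s → t)) ↔ s) ⊕ u)) ↔ p = True ↔ True = True
((t ∨ p) → s) → ((p ∨ (((p ↔ (s → t)) ↔ s) ⊕ u)) ↔ p) = True → True = True
s ⊕ t = True ⊕ True = False
(s ⊕ t) ∧ u = False ∧ True = False
p ⊕ ((s ⊕ t) ∧ u) = True ⊕ False = True
s ↔ p = True ↔ True = True
(p ⊕ ((s ⊕ t) ∧ u)) ∧ (s ↔ p) = True ∧ True = True
¬((p ⊕ ((s ⊕ t) ∧ u)) ∧ (s ↔ p)) = ¬True = False
(((t ∨ p) → s) → ((p ∨ (((p ↔ (s → t)) ↔ s) ⊕ u)) ↔ p)) ↔ ¬((p ⊕ ((s ⊕ t) ∧ u)) ∧ (s ↔ p)) = True ↔ False = False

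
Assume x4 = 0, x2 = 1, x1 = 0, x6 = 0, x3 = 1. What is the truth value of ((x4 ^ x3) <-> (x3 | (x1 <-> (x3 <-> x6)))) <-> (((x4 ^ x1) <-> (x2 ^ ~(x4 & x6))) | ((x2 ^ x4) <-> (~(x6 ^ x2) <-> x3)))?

1

Substituting x4=0, x2=1, x1=0, x6=0, x3=1:
x4 ^ x3 = 0 ^ 1 = 1
x3 <-> x6 = 1 <-> 0 = 0
x1 <-> (x3 <-> x6) = 0 <-> 0 = 1
x3 | (x1 <-> (x3 <-> x6)) = 1 | 1 = 1
(x4 ^ x3) <-> (x3 | (x1 <-> (x3 <-> x6))) = 1 <-> 1 = 1
x4 ^ x1 = 0 ^ 0 = 0
x4 & x6 = 0 & 0 = 0
~(x4 & x6) = ~0 = 1
x2 ^ ~(x4 & x6) = 1 ^ 1 = 0
(x4 ^ x1) <-> (x2 ^ ~(x4 & x6)) = 0 <-> 0 = 1
x2 ^ x4 = 1 ^ 0 = 1
x6 ^ x2 = 0 ^ 1 = 1
~(x6 ^ x2) = ~1 = 0
~(x6 ^ x2) <-> x3 = 0 <-> 1 = 0
(x2 ^ x4) <-> (~(x6 ^ x2) <-> x3) = 1 <-> 0 = 0
((x4 ^ x1) <-> (x2 ^ ~(x4 & x6))) | ((x2 ^ x4) <-> (~(x6 ^ x2) <-> x3)) = 1 | 0 = 1
((x4 ^ x3) <-> (x3 | (x1 <-> (x3 <-> x6)))) <-> (((x4 ^ x1) <-> (x2 ^ ~(x4 & x6))) | ((x2 ^ x4) <-> (~(x6 ^ x2) <-> x3))) = 1 <-> 1 = 1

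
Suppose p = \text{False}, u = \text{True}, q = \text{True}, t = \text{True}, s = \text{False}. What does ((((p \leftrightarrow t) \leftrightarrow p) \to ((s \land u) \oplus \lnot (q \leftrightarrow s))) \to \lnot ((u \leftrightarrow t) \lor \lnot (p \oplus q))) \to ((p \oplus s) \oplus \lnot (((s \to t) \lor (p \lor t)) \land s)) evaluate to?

Substituting p=\text{False}, u=\text{True}, q=\text{True}, t=\text{True}, s=\text{False}:
p \leftrightarrow t = \text{False} \leftrightarrow \text{True} = \text{False}
(p \leftrightarrow t) \leftrightarrow p = \text{False} \leftrightarrow \text{False} = \text{True}
s \land u = \text{False} \land \text{True} = \text{False}
q \leftrightarrow s = \text{True} \leftrightarrow \text{False} = \text{False}
\lnot (q \leftrightarrow s) = \lnot \text{False} = \text{True}
(s \land u) \oplus \lnot (q \leftrightarrow s) = \text{False} \oplus \text{True} = \text{True}
((p \leftrightarrow t) \leftrightarrow p) \to ((s \land u) \oplus \lnot (q \leftrightarrow s)) = \text{True} \to \text{True} = \text{True}
u \leftrightarrow t = \text{True} \leftrightarrow \text{True} = \text{True}
p \oplus q = \text{False} \oplus \text{True} = \text{True}
\lnot (p \oplus q) = \lnot \text{True} = \text{False}
(u \leftrightarrow t) \lor \lnot (p \oplus q) = \text{True} \lor \text{False} = \text{True}
\lnot ((u \leftrightarrow t) \lor \lnot (p \oplus q)) = \lnot \text{True} = \text{False}
(((p \leftrightarrow t) \leftrightarrow p) \to ((s \land u) \oplus \lnot (q \leftrightarrow s))) \to \lnot ((u \leftrightarrow t) \lor \lnot (p \oplus q)) = \text{True} \to \text{False} = \text{False}
p \oplus s = \text{False} \oplus \text{False} = \text{False}
s \to t = \text{False} \to \text{True} = \text{True}
p \lor t = \text{False} \lor \text{True} = \text{True}
(s \to t) \lor (p \lor t) = \text{True} \lor \text{True} = \text{True}
((s \to t) \lor (p \lor t)) \land s = \text{True} \land \text{False} = \text{False}
\lnot (((s \to t) \lor (p \lor t)) \land s) = \lnot \text{False} = \text{True}
(p \oplus s) \oplus \lnot (((s \to t) \lor (p \lor t)) \land s) = \text{False} \oplus \text{True} = \text{True}
((((p \leftrightarrow t) \leftrightarrow p) \to ((s \land u) \oplus \lnot (q \leftrightarrow s))) \to \lnot ((u \leftrightarrow t) \lor \lnot (p \oplus q))) \to ((p \oplus s) \oplus \lnot (((s \to t) \lor (p \lor t)) \land s)) = \text{False} \to \text{True} = \text{True}

\text{True}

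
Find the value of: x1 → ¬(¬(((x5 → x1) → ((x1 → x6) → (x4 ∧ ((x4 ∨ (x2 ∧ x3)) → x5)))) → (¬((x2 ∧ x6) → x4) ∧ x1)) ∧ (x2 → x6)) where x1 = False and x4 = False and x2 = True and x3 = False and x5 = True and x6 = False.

True

x5 → x1 = True → False = False
x1 → x6 = False → False = True
x2 ∧ x3 = True ∧ False = False
x4 ∨ (x2 ∧ x3) = False ∨ False = False
(x4 ∨ (x2 ∧ x3)) → x5 = False → True = True
x4 ∧ ((x4 ∨ (x2 ∧ x3)) → x5) = False ∧ True = False
(x1 → x6) → (x4 ∧ ((x4 ∨ (x2 ∧ x3)) → x5)) = True → False = False
(x5 → x1) → ((x1 → x6) → (x4 ∧ ((x4 ∨ (x2 ∧ x3)) → x5))) = False → False = True
x2 ∧ x6 = True ∧ False = False
(x2 ∧ x6) → x4 = False → False = True
¬((x2 ∧ x6) → x4) = ¬True = False
¬((x2 ∧ x6) → x4) ∧ x1 = False ∧ False = False
((x5 → x1) → ((x1 → x6) → (x4 ∧ ((x4 ∨ (x2 ∧ x3)) → x5)))) → (¬((x2 ∧ x6) → x4) ∧ x1) = True → False = False
¬(((x5 → x1) → ((x1 → x6) → (x4 ∧ ((x4 ∨ (x2 ∧ x3)) → x5)))) → (¬((x2 ∧ x6) → x4) ∧ x1)) = ¬False = True
x2 → x6 = True → False = False
¬(((x5 → x1) → ((x1 → x6) → (x4 ∧ ((x4 ∨ (x2 ∧ x3)) → x5)))) → (¬((x2 ∧ x6) → x4) ∧ x1)) ∧ (x2 → x6) = True ∧ False = False
¬(¬(((x5 → x1) → ((x1 → x6) → (x4 ∧ ((x4 ∨ (x2 ∧ x3)) → x5)))) → (¬((x2 ∧ x6) → x4) ∧ x1)) ∧ (x2 → x6)) = ¬False = True
x1 → ¬(¬(((x5 → x1) → ((x1 → x6) → (x4 ∧ ((x4 ∨ (x2 ∧ x3)) → x5)))) → (¬((x2 ∧ x6) → x4) ∧ x1)) ∧ (x2 → x6)) = False → True = True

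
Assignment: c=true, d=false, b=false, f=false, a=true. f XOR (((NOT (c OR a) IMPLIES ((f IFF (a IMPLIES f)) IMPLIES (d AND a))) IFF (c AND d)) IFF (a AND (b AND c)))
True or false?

true

c OR a = true OR true = true
NOT (c OR a) = NOT true = false
a IMPLIES f = true IMPLIES false = false
f IFF (a IMPLIES f) = false IFF false = true
d AND a = false AND true = false
(f IFF (a IMPLIES f)) IMPLIES (d AND a) = true IMPLIES false = false
NOT (c OR a) IMPLIES ((f IFF (a IMPLIES f)) IMPLIES (d AND a)) = false IMPLIES false = true
c AND d = true AND false = false
(NOT (c OR a) IMPLIES ((f IFF (a IMPLIES f)) IMPLIES (d AND a))) IFF (c AND d) = true IFF false = false
b AND c = false AND true = false
a AND (b AND c) = true AND false = false
((NOT (c OR a) IMPLIES ((f IFF (a IMPLIES f)) IMPLIES (d AND a))) IFF (c AND d)) IFF (a AND (b AND c)) = false IFF false = true
f XOR (((NOT (c OR a) IMPLIES ((f IFF (a IMPLIES f)) IMPLIES (d AND a))) IFF (c AND d)) IFF (a AND (b AND c))) = false XOR true = true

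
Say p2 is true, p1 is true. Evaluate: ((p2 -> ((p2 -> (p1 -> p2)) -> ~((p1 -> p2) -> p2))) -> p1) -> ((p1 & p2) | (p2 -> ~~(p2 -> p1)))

p1 -> p2 = True -> True = True
p2 -> (p1 -> p2) = True -> True = True
p1 -> p2 = True -> True = True
(p1 -> p2) -> p2 = True -> True = True
~((p1 -> p2) -> p2) = ~True = False
(p2 -> (p1 -> p2)) -> ~((p1 -> p2) -> p2) = True -> False = False
p2 -> ((p2 -> (p1 -> p2)) -> ~((p1 -> p2) -> p2)) = True -> False = False
(p2 -> ((p2 -> (p1 -> p2)) -> ~((p1 -> p2) -> p2))) -> p1 = False -> True = True
p1 & p2 = True & True = True
p2 -> p1 = True -> True = True
~(p2 -> p1) = ~True = False
~~(p2 -> p1) = ~False = True
p2 -> ~~(p2 -> p1) = True -> True = True
(p1 & p2) | (p2 -> ~~(p2 -> p1)) = True | True = True
((p2 -> ((p2 -> (p1 -> p2)) -> ~((p1 -> p2) -> p2))) -> p1) -> ((p1 & p2) | (p2 -> ~~(p2 -> p1))) = True -> True = True

True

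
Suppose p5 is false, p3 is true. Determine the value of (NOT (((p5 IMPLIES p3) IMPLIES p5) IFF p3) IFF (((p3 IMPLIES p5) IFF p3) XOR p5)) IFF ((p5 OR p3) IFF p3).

p5 IMPLIES p3 = False IMPLIES True = True
(p5 IMPLIES p3) IMPLIES p5 = True IMPLIES False = False
((p5 IMPLIES p3) IMPLIES p5) IFF p3 = False IFF True = False
NOT (((p5 IMPLIES p3) IMPLIES p5) IFF p3) = NOT False = True
p3 IMPLIES p5 = True IMPLIES False = False
(p3 IMPLIES p5) IFF p3 = False IFF True = False
((p3 IMPLIES p5) IFF p3) XOR p5 = False XOR False = False
NOT (((p5 IMPLIES p3) IMPLIES p5) IFF p3) IFF (((p3 IMPLIES p5) IFF p3) XOR p5) = True IFF False = False
p5 OR p3 = False OR True = True
(p5 OR p3) IFF p3 = True IFF True = True
(NOT (((p5 IMPLIES p3) IMPLIES p5) IFF p3) IFF (((p3 IMPLIES p5) IFF p3) XOR p5)) IFF ((p5 OR p3) IFF p3) = False IFF True = False

False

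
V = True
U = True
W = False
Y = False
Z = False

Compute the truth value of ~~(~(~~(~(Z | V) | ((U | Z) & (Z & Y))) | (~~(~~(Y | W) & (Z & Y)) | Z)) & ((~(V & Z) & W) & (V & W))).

False

Substituting V=True, U=True, W=False, Y=False, Z=False:
Z | V = False | True = True
~(Z | V) = ~True = False
U | Z = True | False = True
Z & Y = False & False = False
(U | Z) & (Z & Y) = True & False = False
~(Z | V) | ((U | Z) & (Z & Y)) = False | False = False
~(~(Z | V) | ((U | Z) & (Z & Y))) = ~False = True
~~(~(Z | V) | ((U | Z) & (Z & Y))) = ~True = False
Y | W = False | False = False
~(Y | W) = ~False = True
~~(Y | W) = ~True = False
Z & Y = False & False = False
~~(Y | W) & (Z & Y) = False & False = False
~(~~(Y | W) & (Z & Y)) = ~False = True
~~(~~(Y | W) & (Z & Y)) = ~True = False
~~(~~(Y | W) & (Z & Y)) | Z = False | False = False
~~(~(Z | V) | ((U | Z) & (Z & Y))) | (~~(~~(Y | W) & (Z & Y)) | Z) = False | False = False
~(~~(~(Z | V) | ((U | Z) & (Z & Y))) | (~~(~~(Y | W) & (Z & Y)) | Z)) = ~False = True
V & Z = True & False = False
~(V & Z) = ~False = True
~(V & Z) & W = True & False = False
V & W = True & False = False
(~(V & Z) & W) & (V & W) = False & False = False
~(~~(~(Z | V) | ((U | Z) & (Z & Y))) | (~~(~~(Y | W) & (Z & Y)) | Z)) & ((~(V & Z) & W) & (V & W)) = True & False = False
~(~(~~(~(Z | V) | ((U | Z) & (Z & Y))) | (~~(~~(Y | W) & (Z & Y)) | Z)) & ((~(V & Z) & W) & (V & W))) = ~False = True
~~(~(~~(~(Z | V) | ((U | Z) & (Z & Y))) | (~~(~~(Y | W) & (Z & Y)) | Z)) & ((~(V & Z) & W) & (V & W))) = ~True = False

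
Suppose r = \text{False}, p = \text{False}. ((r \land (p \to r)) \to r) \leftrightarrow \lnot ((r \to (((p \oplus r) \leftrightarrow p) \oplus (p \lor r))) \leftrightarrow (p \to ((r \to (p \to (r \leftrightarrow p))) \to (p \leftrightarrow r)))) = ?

Substituting r=\text{False}, p=\text{False}:
p \to r = \text{False} \to \text{False} = \text{True}
r \land (p \to r) = \text{False} \land \text{True} = \text{False}
(r \land (p \to r)) \to r = \text{False} \to \text{False} = \text{True}
p \oplus r = \text{False} \oplus \text{False} = \text{False}
(p \oplus r) \leftrightarrow p = \text{False} \leftrightarrow \text{False} = \text{True}
p \lor r = \text{False} \lor \text{False} = \text{False}
((p \oplus r) \leftrightarrow p) \oplus (p \lor r) = \text{True} \oplus \text{False} = \text{True}
r \to (((p \oplus r) \leftrightarrow p) \oplus (p \lor r)) = \text{False} \to \text{True} = \text{True}
r \leftrightarrow p = \text{False} \leftrightarrow \text{False} = \text{True}
p \to (r \leftrightarrow p) = \text{False} \to \text{True} = \text{True}
r \to (p \to (r \leftrightarrow p)) = \text{False} \to \text{True} = \text{True}
p \leftrightarrow r = \text{False} \leftrightarrow \text{False} = \text{True}
(r \to (p \to (r \leftrightarrow p))) \to (p \leftrightarrow r) = \text{True} \to \text{True} = \text{True}
p \to ((r \to (p \to (r \leftrightarrow p))) \to (p \leftrightarrow r)) = \text{False} \to \text{True} = \text{True}
(r \to (((p \oplus r) \leftrightarrow p) \oplus (p \lor r))) \leftrightarrow (p \to ((r \to (p \to (r \leftrightarrow p))) \to (p \leftrightarrow r))) = \text{True} \leftrightarrow \text{True} = \text{True}
\lnot ((r \to (((p \oplus r) \leftrightarrow p) \oplus (p \lor r))) \leftrightarrow (p \to ((r \to (p \to (r \leftrightarrow p))) \to (p \leftrightarrow r)))) = \lnot \text{True} = \text{False}
((r \land (p \to r)) \to r) \leftrightarrow \lnot ((r \to (((p \oplus r) \leftrightarrow p) \oplus (p \lor r))) \leftrightarrow (p \to ((r \to (p \to (r \leftrightarrow p))) \to (p \leftrightarrow r)))) = \text{True} \leftrightarrow \text{False} = \text{False}

\text{False}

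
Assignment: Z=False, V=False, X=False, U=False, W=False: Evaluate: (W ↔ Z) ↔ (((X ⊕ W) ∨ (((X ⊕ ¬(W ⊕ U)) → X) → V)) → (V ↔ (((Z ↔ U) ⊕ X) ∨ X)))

W ↔ Z = False ↔ False = True
X ⊕ W = False ⊕ False = False
W ⊕ U = False ⊕ False = False
¬(W ⊕ U) = ¬False = True
X ⊕ ¬(W ⊕ U) = False ⊕ True = True
(X ⊕ ¬(W ⊕ U)) → X = True → False = False
((X ⊕ ¬(W ⊕ U)) → X) → V = False → False = True
(X ⊕ W) ∨ (((X ⊕ ¬(W ⊕ U)) → X) → V) = False ∨ True = True
Z ↔ U = False ↔ False = True
(Z ↔ U) ⊕ X = True ⊕ False = True
((Z ↔ U) ⊕ X) ∨ X = True ∨ False = True
V ↔ (((Z ↔ U) ⊕ X) ∨ X) = False ↔ True = False
((X ⊕ W) ∨ (((X ⊕ ¬(W ⊕ U)) → X) → V)) → (V ↔ (((Z ↔ U) ⊕ X) ∨ X)) = True → False = False
(W ↔ Z) ↔ (((X ⊕ W) ∨ (((X ⊕ ¬(W ⊕ U)) → X) → V)) → (V ↔ (((Z ↔ U) ⊕ X) ∨ X))) = True ↔ False = False

False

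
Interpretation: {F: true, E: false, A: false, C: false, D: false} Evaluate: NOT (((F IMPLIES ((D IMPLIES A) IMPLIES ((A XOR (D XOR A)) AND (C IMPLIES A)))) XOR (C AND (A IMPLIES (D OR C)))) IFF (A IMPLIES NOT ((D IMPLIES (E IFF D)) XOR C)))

D IMPLIES A = false IMPLIES false = true
D XOR A = false XOR false = false
A XOR (D XOR A) = false XOR false = false
C IMPLIES A = false IMPLIES false = true
(A XOR (D XOR A)) AND (C IMPLIES A) = false AND true = false
(D IMPLIES A) IMPLIES ((A XOR (D XOR A)) AND (C IMPLIES A)) = true IMPLIES false = false
F IMPLIES ((D IMPLIES A) IMPLIES ((A XOR (D XOR A)) AND (C IMPLIES A))) = true IMPLIES false = false
D OR C = false OR false = false
A IMPLIES (D OR C) = false IMPLIES false = true
C AND (A IMPLIES (D OR C)) = false AND true = false
(F IMPLIES ((D IMPLIES A) IMPLIES ((A XOR (D XOR A)) AND (C IMPLIES A)))) XOR (C AND (A IMPLIES (D OR C))) = false XOR false = false
E IFF D = false IFF false = true
D IMPLIES (E IFF D) = false IMPLIES true = true
(D IMPLIES (E IFF D)) XOR C = true XOR false = true
NOT ((D IMPLIES (E IFF D)) XOR C) = NOT true = false
A IMPLIES NOT ((D IMPLIES (E IFF D)) XOR C) = false IMPLIES false = true
((F IMPLIES ((D IMPLIES A) IMPLIES ((A XOR (D XOR A)) AND (C IMPLIES A)))) XOR (C AND (A IMPLIES (D OR C)))) IFF (A IMPLIES NOT ((D IMPLIES (E IFF D)) XOR C)) = false IFF true = false
NOT (((F IMPLIES ((D IMPLIES A) IMPLIES ((A XOR (D XOR A)) AND (C IMPLIES A)))) XOR (C AND (A IMPLIES (D OR C)))) IFF (A IMPLIES NOT ((D IMPLIES (E IFF D)) XOR C))) = NOT false = true

true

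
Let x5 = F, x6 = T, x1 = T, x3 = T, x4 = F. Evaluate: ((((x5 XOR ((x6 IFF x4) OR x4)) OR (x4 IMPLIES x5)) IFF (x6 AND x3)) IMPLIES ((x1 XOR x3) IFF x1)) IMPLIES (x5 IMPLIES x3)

x6 IFF x4 = T IFF F = F
(x6 IFF x4) OR x4 = F OR F = F
x5 XOR ((x6 IFF x4) OR x4) = F XOR F = F
x4 IMPLIES x5 = F IMPLIES F = T
(x5 XOR ((x6 IFF x4) OR x4)) OR (x4 IMPLIES x5) = F OR T = T
x6 AND x3 = T AND T = T
((x5 XOR ((x6 IFF x4) OR x4)) OR (x4 IMPLIES x5)) IFF (x6 AND x3) = T IFF T = T
x1 XOR x3 = T XOR T = F
(x1 XOR x3) IFF x1 = F IFF T = F
(((x5 XOR ((x6 IFF x4) OR x4)) OR (x4 IMPLIES x5)) IFF (x6 AND x3)) IMPLIES ((x1 XOR x3) IFF x1) = T IMPLIES F = F
x5 IMPLIES x3 = F IMPLIES T = T
((((x5 XOR ((x6 IFF x4) OR x4)) OR (x4 IMPLIES x5)) IFF (x6 AND x3)) IMPLIES ((x1 XOR x3) IFF x1)) IMPLIES (x5 IMPLIES x3) = F IMPLIES T = T

T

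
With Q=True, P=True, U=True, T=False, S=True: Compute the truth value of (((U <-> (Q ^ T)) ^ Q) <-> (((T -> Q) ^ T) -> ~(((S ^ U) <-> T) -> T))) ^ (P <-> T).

Q ^ T = True ^ False = True
U <-> (Q ^ T) = True <-> True = True
(U <-> (Q ^ T)) ^ Q = True ^ True = False
T -> Q = False -> True = True
(T -> Q) ^ T = True ^ False = True
S ^ U = True ^ True = False
(S ^ U) <-> T = False <-> False = True
((S ^ U) <-> T) -> T = True -> False = False
~(((S ^ U) <-> T) -> T) = ~False = True
((T -> Q) ^ T) -> ~(((S ^ U) <-> T) -> T) = True -> True = True
((U <-> (Q ^ T)) ^ Q) <-> (((T -> Q) ^ T) -> ~(((S ^ U) <-> T) -> T)) = False <-> True = False
P <-> T = True <-> False = False
(((U <-> (Q ^ T)) ^ Q) <-> (((T -> Q) ^ T) -> ~(((S ^ U) <-> T) -> T))) ^ (P <-> T) = False ^ False = False

False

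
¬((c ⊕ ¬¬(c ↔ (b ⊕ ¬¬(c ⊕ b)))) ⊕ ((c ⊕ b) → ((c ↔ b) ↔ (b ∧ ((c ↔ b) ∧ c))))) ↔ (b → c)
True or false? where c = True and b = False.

False

c ⊕ b = True ⊕ False = True
¬(c ⊕ b) = ¬True = False
¬¬(c ⊕ b) = ¬False = True
b ⊕ ¬¬(c ⊕ b) = False ⊕ True = True
c ↔ (b ⊕ ¬¬(c ⊕ b)) = True ↔ True = True
¬(c ↔ (b ⊕ ¬¬(c ⊕ b))) = ¬True = False
¬¬(c ↔ (b ⊕ ¬¬(c ⊕ b))) = ¬False = True
c ⊕ ¬¬(c ↔ (b ⊕ ¬¬(c ⊕ b))) = True ⊕ True = False
c ⊕ b = True ⊕ False = True
c ↔ b = True ↔ False = False
c ↔ b = True ↔ False = False
(c ↔ b) ∧ c = False ∧ True = False
b ∧ ((c ↔ b) ∧ c) = False ∧ False = False
(c ↔ b) ↔ (b ∧ ((c ↔ b) ∧ c)) = False ↔ False = True
(c ⊕ b) → ((c ↔ b) ↔ (b ∧ ((c ↔ b) ∧ c))) = True → True = True
(c ⊕ ¬¬(c ↔ (b ⊕ ¬¬(c ⊕ b)))) ⊕ ((c ⊕ b) → ((c ↔ b) ↔ (b ∧ ((c ↔ b) ∧ c)))) = False ⊕ True = True
¬((c ⊕ ¬¬(c ↔ (b ⊕ ¬¬(c ⊕ b)))) ⊕ ((c ⊕ b) → ((c ↔ b) ↔ (b ∧ ((c ↔ b) ∧ c))))) = ¬True = False
b → c = False → True = True
¬((c ⊕ ¬¬(c ↔ (b ⊕ ¬¬(c ⊕ b)))) ⊕ ((c ⊕ b) → ((c ↔ b) ↔ (b ∧ ((c ↔ b) ∧ c))))) ↔ (b → c) = False ↔ True = False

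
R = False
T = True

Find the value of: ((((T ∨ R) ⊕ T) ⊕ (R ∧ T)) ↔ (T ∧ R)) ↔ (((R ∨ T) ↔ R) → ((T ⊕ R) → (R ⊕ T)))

True

T ∨ R = True ∨ False = True
(T ∨ R) ⊕ T = True ⊕ True = False
R ∧ T = False ∧ True = False
((T ∨ R) ⊕ T) ⊕ (R ∧ T) = False ⊕ False = False
T ∧ R = True ∧ False = False
(((T ∨ R) ⊕ T) ⊕ (R ∧ T)) ↔ (T ∧ R) = False ↔ False = True
R ∨ T = False ∨ True = True
(R ∨ T) ↔ R = True ↔ False = False
T ⊕ R = True ⊕ False = True
R ⊕ T = False ⊕ True = True
(T ⊕ R) → (R ⊕ T) = True → True = True
((R ∨ T) ↔ R) → ((T ⊕ R) → (R ⊕ T)) = False → True = True
((((T ∨ R) ⊕ T) ⊕ (R ∧ T)) ↔ (T ∧ R)) ↔ (((R ∨ T) ↔ R) → ((T ⊕ R) → (R ⊕ T))) = True ↔ True = True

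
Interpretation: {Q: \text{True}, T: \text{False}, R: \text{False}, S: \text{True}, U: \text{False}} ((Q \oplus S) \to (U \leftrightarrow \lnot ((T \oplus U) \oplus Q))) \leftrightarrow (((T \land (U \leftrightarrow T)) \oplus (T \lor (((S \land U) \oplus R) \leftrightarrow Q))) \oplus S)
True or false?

\text{True}

Q \oplus S = \text{True} \oplus \text{True} = \text{False}
T \oplus U = \text{False} \oplus \text{False} = \text{False}
(T \oplus U) \oplus Q = \text{False} \oplus \text{True} = \text{True}
\lnot ((T \oplus U) \oplus Q) = \lnot \text{True} = \text{False}
U \leftrightarrow \lnot ((T \oplus U) \oplus Q) = \text{False} \leftrightarrow \text{False} = \text{True}
(Q \oplus S) \to (U \leftrightarrow \lnot ((T \oplus U) \oplus Q)) = \text{False} \to \text{True} = \text{True}
U \leftrightarrow T = \text{False} \leftrightarrow \text{False} = \text{True}
T \land (U \leftrightarrow T) = \text{False} \land \text{True} = \text{False}
S \land U = \text{True} \land \text{False} = \text{False}
(S \land U) \oplus R = \text{False} \oplus \text{False} = \text{False}
((S \land U) \oplus R) \leftrightarrow Q = \text{False} \leftrightarrow \text{True} = \text{False}
T \lor (((S \land U) \oplus R) \leftrightarrow Q) = \text{False} \lor \text{False} = \text{False}
(T \land (U \leftrightarrow T)) \oplus (T \lor (((S \land U) \oplus R) \leftrightarrow Q)) = \text{False} \oplus \text{False} = \text{False}
((T \land (U \leftrightarrow T)) \oplus (T \lor (((S \land U) \oplus R) \leftrightarrow Q))) \oplus S = \text{False} \oplus \text{True} = \text{True}
((Q \oplus S) \to (U \leftrightarrow \lnot ((T \oplus U) \oplus Q))) \leftrightarrow (((T \land (U \leftrightarrow T)) \oplus (T \lor (((S \land U) \oplus R) \leftrightarrow Q))) \oplus S) = \text{True} \leftrightarrow \text{True} = \text{True}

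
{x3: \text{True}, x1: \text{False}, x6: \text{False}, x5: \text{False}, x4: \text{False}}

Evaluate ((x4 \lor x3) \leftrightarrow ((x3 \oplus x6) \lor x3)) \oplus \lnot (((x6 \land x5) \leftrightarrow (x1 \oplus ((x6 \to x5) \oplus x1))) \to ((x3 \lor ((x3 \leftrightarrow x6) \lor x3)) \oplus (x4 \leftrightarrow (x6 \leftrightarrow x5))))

x4 \lor x3 = \text{False} \lor \text{True} = \text{True}
x3 \oplus x6 = \text{True} \oplus \text{False} = \text{True}
(x3 \oplus x6) \lor x3 = \text{True} \lor \text{True} = \text{True}
(x4 \lor x3) \leftrightarrow ((x3 \oplus x6) \lor x3) = \text{True} \leftrightarrow \text{True} = \text{True}
x6 \land x5 = \text{False} \land \text{False} = \text{False}
x6 \to x5 = \text{False} \to \text{False} = \text{True}
(x6 \to x5) \oplus x1 = \text{True} \oplus \text{False} = \text{True}
x1 \oplus ((x6 \to x5) \oplus x1) = \text{False} \oplus \text{True} = \text{True}
(x6 \land x5) \leftrightarrow (x1 \oplus ((x6 \to x5) \oplus x1)) = \text{False} \leftrightarrow \text{True} = \text{False}
x3 \leftrightarrow x6 = \text{True} \leftrightarrow \text{False} = \text{False}
(x3 \leftrightarrow x6) \lor x3 = \text{False} \lor \text{True} = \text{True}
x3 \lor ((x3 \leftrightarrow x6) \lor x3) = \text{True} \lor \text{True} = \text{True}
x6 \leftrightarrow x5 = \text{False} \leftrightarrow \text{False} = \text{True}
x4 \leftrightarrow (x6 \leftrightarrow x5) = \text{False} \leftrightarrow \text{True} = \text{False}
(x3 \lor ((x3 \leftrightarrow x6) \lor x3)) \oplus (x4 \leftrightarrow (x6 \leftrightarrow x5)) = \text{True} \oplus \text{False} = \text{True}
((x6 \land x5) \leftrightarrow (x1 \oplus ((x6 \to x5) \oplus x1))) \to ((x3 \lor ((x3 \leftrightarrow x6) \lor x3)) \oplus (x4 \leftrightarrow (x6 \leftrightarrow x5))) = \text{False} \to \text{True} = \text{True}
\lnot (((x6 \land x5) \leftrightarrow (x1 \oplus ((x6 \to x5) \oplus x1))) \to ((x3 \lor ((x3 \leftrightarrow x6) \lor x3)) \oplus (x4 \leftrightarrow (x6 \leftrightarrow x5)))) = \lnot \text{True} = \text{False}
((x4 \lor x3) \leftrightarrow ((x3 \oplus x6) \lor x3)) \oplus \lnot (((x6 \land x5) \leftrightarrow (x1 \oplus ((x6 \to x5) \oplus x1))) \to ((x3 \lor ((x3 \leftrightarrow x6) \lor x3)) \oplus (x4 \leftrightarrow (x6 \leftrightarrow x5)))) = \text{True} \oplus \text{False} = \text{True}

\text{True}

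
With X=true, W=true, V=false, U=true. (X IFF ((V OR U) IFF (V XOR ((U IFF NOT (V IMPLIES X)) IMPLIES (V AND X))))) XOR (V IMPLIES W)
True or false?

false

V OR U = false OR true = true
V IMPLIES X = false IMPLIES true = true
NOT (V IMPLIES X) = NOT true = false
U IFF NOT (V IMPLIES X) = true IFF false = false
V AND X = false AND true = false
(U IFF NOT (V IMPLIES X)) IMPLIES (V AND X) = false IMPLIES false = true
V XOR ((U IFF NOT (V IMPLIES X)) IMPLIES (V AND X)) = false XOR true = true
(V OR U) IFF (V XOR ((U IFF NOT (V IMPLIES X)) IMPLIES (V AND X))) = true IFF true = true
X IFF ((V OR U) IFF (V XOR ((U IFF NOT (V IMPLIES X)) IMPLIES (V AND X)))) = true IFF true = true
V IMPLIES W = false IMPLIES true = true
(X IFF ((V OR U) IFF (V XOR ((U IFF NOT (V IMPLIES X)) IMPLIES (V AND X))))) XOR (V IMPLIES W) = true XOR true = false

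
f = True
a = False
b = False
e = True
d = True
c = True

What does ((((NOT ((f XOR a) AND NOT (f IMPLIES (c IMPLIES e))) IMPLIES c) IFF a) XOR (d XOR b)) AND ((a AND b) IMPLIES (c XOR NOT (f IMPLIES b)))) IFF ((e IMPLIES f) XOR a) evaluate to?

True

f XOR a = True XOR False = True
c IMPLIES e = True IMPLIES True = True
f IMPLIES (c IMPLIES e) = True IMPLIES True = True
NOT (f IMPLIES (c IMPLIES e)) = NOT True = False
(f XOR a) AND NOT (f IMPLIES (c IMPLIES e)) = True AND False = False
NOT ((f XOR a) AND NOT (f IMPLIES (c IMPLIES e))) = NOT False = True
NOT ((f XOR a) AND NOT (f IMPLIES (c IMPLIES e))) IMPLIES c = True IMPLIES True = True
(NOT ((f XOR a) AND NOT (f IMPLIES (c IMPLIES e))) IMPLIES c) IFF a = True IFF False = False
d XOR b = True XOR False = True
((NOT ((f XOR a) AND NOT (f IMPLIES (c IMPLIES e))) IMPLIES c) IFF a) XOR (d XOR b) = False XOR True = True
a AND b = False AND False = False
f IMPLIES b = True IMPLIES False = False
NOT (f IMPLIES b) = NOT False = True
c XOR NOT (f IMPLIES b) = True XOR True = False
(a AND b) IMPLIES (c XOR NOT (f IMPLIES b)) = False IMPLIES False = True
(((NOT ((f XOR a) AND NOT (f IMPLIES (c IMPLIES e))) IMPLIES c) IFF a) XOR (d XOR b)) AND ((a AND b) IMPLIES (c XOR NOT (f IMPLIES b))) = True AND True = True
e IMPLIES f = True IMPLIES True = True
(e IMPLIES f) XOR a = True XOR False = True
((((NOT ((f XOR a) AND NOT (f IMPLIES (c IMPLIES e))) IMPLIES c) IFF a) XOR (d XOR b)) AND ((a AND b) IMPLIES (c XOR NOT (f IMPLIES b)))) IFF ((e IMPLIES f) XOR a) = True IFF True = True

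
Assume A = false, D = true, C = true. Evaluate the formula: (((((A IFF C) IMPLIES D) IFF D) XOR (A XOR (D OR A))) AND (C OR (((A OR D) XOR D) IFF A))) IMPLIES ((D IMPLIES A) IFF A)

A IFF C = false IFF true = false
(A IFF C) IMPLIES D = false IMPLIES true = true
((A IFF C) IMPLIES D) IFF D = true IFF true = true
D OR A = true OR false = true
A XOR (D OR A) = false XOR true = true
(((A IFF C) IMPLIES D) IFF D) XOR (A XOR (D OR A)) = true XOR true = false
A OR D = false OR true = true
(A OR D) XOR D = true XOR true = false
((A OR D) XOR D) IFF A = false IFF false = true
C OR (((A OR D) XOR D) IFF A) = true OR true = true
((((A IFF C) IMPLIES D) IFF D) XOR (A XOR (D OR A))) AND (C OR (((A OR D) XOR D) IFF A)) = false AND true = false
D IMPLIES A = true IMPLIES false = false
(D IMPLIES A) IFF A = false IFF false = true
(((((A IFF C) IMPLIES D) IFF D) XOR (A XOR (D OR A))) AND (C OR (((A OR D) XOR D) IFF A))) IMPLIES ((D IMPLIES A) IFF A) = false IMPLIES true = true

true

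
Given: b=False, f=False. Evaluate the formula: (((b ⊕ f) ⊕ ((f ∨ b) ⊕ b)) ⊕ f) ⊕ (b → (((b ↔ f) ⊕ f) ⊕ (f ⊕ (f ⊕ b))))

True

b ⊕ f = False ⊕ False = False
f ∨ b = False ∨ False = False
(f ∨ b) ⊕ b = False ⊕ False = False
(b ⊕ f) ⊕ ((f ∨ b) ⊕ b) = False ⊕ False = False
((b ⊕ f) ⊕ ((f ∨ b) ⊕ b)) ⊕ f = False ⊕ False = False
b ↔ f = False ↔ False = True
(b ↔ f) ⊕ f = True ⊕ False = True
f ⊕ b = False ⊕ False = False
f ⊕ (f ⊕ b) = False ⊕ False = False
((b ↔ f) ⊕ f) ⊕ (f ⊕ (f ⊕ b)) = True ⊕ False = True
b → (((b ↔ f) ⊕ f) ⊕ (f ⊕ (f ⊕ b))) = False → True = True
(((b ⊕ f) ⊕ ((f ∨ b) ⊕ b)) ⊕ f) ⊕ (b → (((b ↔ f) ⊕ f) ⊕ (f ⊕ (f ⊕ b)))) = False ⊕ True = True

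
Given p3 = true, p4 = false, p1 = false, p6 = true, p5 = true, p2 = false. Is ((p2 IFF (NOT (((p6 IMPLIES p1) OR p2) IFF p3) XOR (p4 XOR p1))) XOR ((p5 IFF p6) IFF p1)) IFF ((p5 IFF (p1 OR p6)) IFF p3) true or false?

false

Substituting p3=true, p4=false, p1=false, p6=true, p5=true, p2=false:
p6 IMPLIES p1 = true IMPLIES false = false
(p6 IMPLIES p1) OR p2 = false OR false = false
((p6 IMPLIES p1) OR p2) IFF p3 = false IFF true = false
NOT (((p6 IMPLIES p1) OR p2) IFF p3) = NOT false = true
p4 XOR p1 = false XOR false = false
NOT (((p6 IMPLIES p1) OR p2) IFF p3) XOR (p4 XOR p1) = true XOR false = true
p2 IFF (NOT (((p6 IMPLIES p1) OR p2) IFF p3) XOR (p4 XOR p1)) = false IFF true = false
p5 IFF p6 = true IFF true = true
(p5 IFF p6) IFF p1 = true IFF false = false
(p2 IFF (NOT (((p6 IMPLIES p1) OR p2) IFF p3) XOR (p4 XOR p1))) XOR ((p5 IFF p6) IFF p1) = false XOR false = false
p1 OR p6 = false OR true = true
p5 IFF (p1 OR p6) = true IFF true = true
(p5 IFF (p1 OR p6)) IFF p3 = true IFF true = true
((p2 IFF (NOT (((p6 IMPLIES p1) OR p2) IFF p3) XOR (p4 XOR p1))) XOR ((p5 IFF p6) IFF p1)) IFF ((p5 IFF (p1 OR p6)) IFF p3) = false IFF true = false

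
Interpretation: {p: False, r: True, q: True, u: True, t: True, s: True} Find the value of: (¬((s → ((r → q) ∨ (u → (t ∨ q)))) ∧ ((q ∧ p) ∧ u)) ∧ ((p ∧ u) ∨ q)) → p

False

r → q = True → True = True
t ∨ q = True ∨ True = True
u → (t ∨ q) = True → True = True
(r → q) ∨ (u → (t ∨ q)) = True ∨ True = True
s → ((r → q) ∨ (u → (t ∨ q))) = True → True = True
q ∧ p = True ∧ False = False
(q ∧ p) ∧ u = False ∧ True = False
(s → ((r → q) ∨ (u → (t ∨ q)))) ∧ ((q ∧ p) ∧ u) = True ∧ False = False
¬((s → ((r → q) ∨ (u → (t ∨ q)))) ∧ ((q ∧ p) ∧ u)) = ¬False = True
p ∧ u = False ∧ True = False
(p ∧ u) ∨ q = False ∨ True = True
¬((s → ((r → q) ∨ (u → (t ∨ q)))) ∧ ((q ∧ p) ∧ u)) ∧ ((p ∧ u) ∨ q) = True ∧ True = True
(¬((s → ((r → q) ∨ (u → (t ∨ q)))) ∧ ((q ∧ p) ∧ u)) ∧ ((p ∧ u) ∨ q)) → p = True → False = False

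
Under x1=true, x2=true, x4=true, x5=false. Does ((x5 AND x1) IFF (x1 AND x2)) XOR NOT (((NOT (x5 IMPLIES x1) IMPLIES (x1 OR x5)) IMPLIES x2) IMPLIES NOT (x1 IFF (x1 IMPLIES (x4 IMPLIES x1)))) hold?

Substituting x1=true, x2=true, x4=true, x5=false:
x5 AND x1 = false AND true = false
x1 AND x2 = true AND true = true
(x5 AND x1) IFF (x1 AND x2) = false IFF true = false
x5 IMPLIES x1 = false IMPLIES true = true
NOT (x5 IMPLIES x1) = NOT true = false
x1 OR x5 = true OR false = true
NOT (x5 IMPLIES x1) IMPLIES (x1 OR x5) = false IMPLIES true = true
(NOT (x5 IMPLIES x1) IMPLIES (x1 OR x5)) IMPLIES x2 = true IMPLIES true = true
x4 IMPLIES x1 = true IMPLIES true = true
x1 IMPLIES (x4 IMPLIES x1) = true IMPLIES true = true
x1 IFF (x1 IMPLIES (x4 IMPLIES x1)) = true IFF true = true
NOT (x1 IFF (x1 IMPLIES (x4 IMPLIES x1))) = NOT true = false
((NOT (x5 IMPLIES x1) IMPLIES (x1 OR x5)) IMPLIES x2) IMPLIES NOT (x1 IFF (x1 IMPLIES (x4 IMPLIES x1))) = true IMPLIES false = false
NOT (((NOT (x5 IMPLIES x1) IMPLIES (x1 OR x5)) IMPLIES x2) IMPLIES NOT (x1 IFF (x1 IMPLIES (x4 IMPLIES x1)))) = NOT false = true
((x5 AND x1) IFF (x1 AND x2)) XOR NOT (((NOT (x5 IMPLIES x1) IMPLIES (x1 OR x5)) IMPLIES x2) IMPLIES NOT (x1 IFF (x1 IMPLIES (x4 IMPLIES x1)))) = false XOR true = true

true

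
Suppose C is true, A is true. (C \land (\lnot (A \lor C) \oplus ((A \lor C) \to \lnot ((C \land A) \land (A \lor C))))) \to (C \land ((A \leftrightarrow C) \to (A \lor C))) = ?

A \lor C = T \lor T = T
\lnot (A \lor C) = \lnot T = F
A \lor C = T \lor T = T
C \land A = T \land T = T
A \lor C = T \lor T = T
(C \land A) \land (A \lor C) = T \land T = T
\lnot ((C \land A) \land (A \lor C)) = \lnot T = F
(A \lor C) \to \lnot ((C \land A) \land (A \lor C)) = T \to F = F
\lnot (A \lor C) \oplus ((A \lor C) \to \lnot ((C \land A) \land (A \lor C))) = F \oplus F = F
C \land (\lnot (A \lor C) \oplus ((A \lor C) \to \lnot ((C \land A) \land (A \lor C)))) = T \land F = F
A \leftrightarrow C = T \leftrightarrow T = T
A \lor C = T \lor T = T
(A \leftrightarrow C) \to (A \lor C) = T \to T = T
C \land ((A \leftrightarrow C) \to (A \lor C)) = T \land T = T
(C \land (\lnot (A \lor C) \oplus ((A \lor C) \to \lnot ((C \land A) \land (A \lor C))))) \to (C \land ((A \leftrightarrow C) \to (A \lor C))) = F \to T = T

T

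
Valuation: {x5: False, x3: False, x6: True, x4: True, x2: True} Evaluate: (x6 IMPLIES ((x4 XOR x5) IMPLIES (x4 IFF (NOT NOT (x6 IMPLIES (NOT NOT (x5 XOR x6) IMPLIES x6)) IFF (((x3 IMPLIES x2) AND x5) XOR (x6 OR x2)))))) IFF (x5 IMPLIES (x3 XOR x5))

True

Substituting x5=False, x3=False, x6=True, x4=True, x2=True:
x4 XOR x5 = True XOR False = True
x5 XOR x6 = False XOR True = True
NOT (x5 XOR x6) = NOT True = False
NOT NOT (x5 XOR x6) = NOT False = True
NOT NOT (x5 XOR x6) IMPLIES x6 = True IMPLIES True = True
x6 IMPLIES (NOT NOT (x5 XOR x6) IMPLIES x6) = True IMPLIES True = True
NOT (x6 IMPLIES (NOT NOT (x5 XOR x6) IMPLIES x6)) = NOT True = False
NOT NOT (x6 IMPLIES (NOT NOT (x5 XOR x6) IMPLIES x6)) = NOT False = True
x3 IMPLIES x2 = False IMPLIES True = True
(x3 IMPLIES x2) AND x5 = True AND False = False
x6 OR x2 = True OR True = True
((x3 IMPLIES x2) AND x5) XOR (x6 OR x2) = False XOR True = True
NOT NOT (x6 IMPLIES (NOT NOT (x5 XOR x6) IMPLIES x6)) IFF (((x3 IMPLIES x2) AND x5) XOR (x6 OR x2)) = True IFF True = True
x4 IFF (NOT NOT (x6 IMPLIES (NOT NOT (x5 XOR x6) IMPLIES x6)) IFF (((x3 IMPLIES x2) AND x5) XOR (x6 OR x2))) = True IFF True = True
(x4 XOR x5) IMPLIES (x4 IFF (NOT NOT (x6 IMPLIES (NOT NOT (x5 XOR x6) IMPLIES x6)) IFF (((x3 IMPLIES x2) AND x5) XOR (x6 OR x2)))) = True IMPLIES True = True
x6 IMPLIES ((x4 XOR x5) IMPLIES (x4 IFF (NOT NOT (x6 IMPLIES (NOT NOT (x5 XOR x6) IMPLIES x6)) IFF (((x3 IMPLIES x2) AND x5) XOR (x6 OR x2))))) = True IMPLIES True = True
x3 XOR x5 = False XOR False = False
x5 IMPLIES (x3 XOR x5) = False IMPLIES False = True
(x6 IMPLIES ((x4 XOR x5) IMPLIES (x4 IFF (NOT NOT (x6 IMPLIES (NOT NOT (x5 XOR x6) IMPLIES x6)) IFF (((x3 IMPLIES x2) AND x5) XOR (x6 OR x2)))))) IFF (x5 IMPLIES (x3 XOR x5)) = True IFF True = True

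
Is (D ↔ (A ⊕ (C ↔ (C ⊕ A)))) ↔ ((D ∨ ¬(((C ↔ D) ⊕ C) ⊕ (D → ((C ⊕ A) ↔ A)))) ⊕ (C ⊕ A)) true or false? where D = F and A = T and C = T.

F

C ⊕ A = T ⊕ T = F
C ↔ (C ⊕ A) = T ↔ F = F
A ⊕ (C ↔ (C ⊕ A)) = T ⊕ F = T
D ↔ (A ⊕ (C ↔ (C ⊕ A))) = F ↔ T = F
C ↔ D = T ↔ F = F
(C ↔ D) ⊕ C = F ⊕ T = T
C ⊕ A = T ⊕ T = F
(C ⊕ A) ↔ A = F ↔ T = F
D → ((C ⊕ A) ↔ A) = F → F = T
((C ↔ D) ⊕ C) ⊕ (D → ((C ⊕ A) ↔ A)) = T ⊕ T = F
¬(((C ↔ D) ⊕ C) ⊕ (D → ((C ⊕ A) ↔ A))) = ¬F = T
D ∨ ¬(((C ↔ D) ⊕ C) ⊕ (D → ((C ⊕ A) ↔ A))) = F ∨ T = T
C ⊕ A = T ⊕ T = F
(D ∨ ¬(((C ↔ D) ⊕ C) ⊕ (D → ((C ⊕ A) ↔ A)))) ⊕ (C ⊕ A) = T ⊕ F = T
(D ↔ (A ⊕ (C ↔ (C ⊕ A)))) ↔ ((D ∨ ¬(((C ↔ D) ⊕ C) ⊕ (D → ((C ⊕ A) ↔ A)))) ⊕ (C ⊕ A)) = F ↔ T = F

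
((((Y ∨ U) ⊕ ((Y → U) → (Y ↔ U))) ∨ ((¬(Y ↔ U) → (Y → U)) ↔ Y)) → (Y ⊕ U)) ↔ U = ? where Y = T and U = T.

Y ∨ U = T ∨ T = T
Y → U = T → T = T
Y ↔ U = T ↔ T = T
(Y → U) → (Y ↔ U) = T → T = T
(Y ∨ U) ⊕ ((Y → U) → (Y ↔ U)) = T ⊕ T = F
Y ↔ U = T ↔ T = T
¬(Y ↔ U) = ¬T = F
Y → U = T → T = T
¬(Y ↔ U) → (Y → U) = F → T = T
(¬(Y ↔ U) → (Y → U)) ↔ Y = T ↔ T = T
((Y ∨ U) ⊕ ((Y → U) → (Y ↔ U))) ∨ ((¬(Y ↔ U) → (Y → U)) ↔ Y) = F ∨ T = T
Y ⊕ U = T ⊕ T = F
(((Y ∨ U) ⊕ ((Y → U) → (Y ↔ U))) ∨ ((¬(Y ↔ U) → (Y → U)) ↔ Y)) → (Y ⊕ U) = T → F = F
((((Y ∨ U) ⊕ ((Y → U) → (Y ↔ U))) ∨ ((¬(Y ↔ U) → (Y → U)) ↔ Y)) → (Y ⊕ U)) ↔ U = F ↔ T = F

F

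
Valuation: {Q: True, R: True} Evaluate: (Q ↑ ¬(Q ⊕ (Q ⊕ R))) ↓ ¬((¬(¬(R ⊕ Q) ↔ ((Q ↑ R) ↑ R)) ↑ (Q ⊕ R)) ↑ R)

False

Q ⊕ R = True ⊕ True = False
Q ⊕ (Q ⊕ R) = True ⊕ False = True
¬(Q ⊕ (Q ⊕ R)) = ¬True = False
Q ↑ ¬(Q ⊕ (Q ⊕ R)) = True ↑ False = True
R ⊕ Q = True ⊕ True = False
¬(R ⊕ Q) = ¬False = True
Q ↑ R = True ↑ True = False
(Q ↑ R) ↑ R = False ↑ True = True
¬(R ⊕ Q) ↔ ((Q ↑ R) ↑ R) = True ↔ True = True
¬(¬(R ⊕ Q) ↔ ((Q ↑ R) ↑ R)) = ¬True = False
Q ⊕ R = True ⊕ True = False
¬(¬(R ⊕ Q) ↔ ((Q ↑ R) ↑ R)) ↑ (Q ⊕ R) = False ↑ False = True
(¬(¬(R ⊕ Q) ↔ ((Q ↑ R) ↑ R)) ↑ (Q ⊕ R)) ↑ R = True ↑ True = False
¬((¬(¬(R ⊕ Q) ↔ ((Q ↑ R) ↑ R)) ↑ (Q ⊕ R)) ↑ R) = ¬False = True
(Q ↑ ¬(Q ⊕ (Q ⊕ R))) ↓ ¬((¬(¬(R ⊕ Q) ↔ ((Q ↑ R) ↑ R)) ↑ (Q ⊕ R)) ↑ R) = True ↓ True = False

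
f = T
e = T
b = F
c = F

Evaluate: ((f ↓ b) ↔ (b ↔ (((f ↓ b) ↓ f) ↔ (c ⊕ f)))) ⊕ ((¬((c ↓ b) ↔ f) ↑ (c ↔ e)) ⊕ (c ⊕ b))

Substituting f=T, e=T, b=F, c=F:
f ↓ b = T ↓ F = F
f ↓ b = T ↓ F = F
(f ↓ b) ↓ f = F ↓ T = F
c ⊕ f = F ⊕ T = T
((f ↓ b) ↓ f) ↔ (c ⊕ f) = F ↔ T = F
b ↔ (((f ↓ b) ↓ f) ↔ (c ⊕ f)) = F ↔ F = T
(f ↓ b) ↔ (b ↔ (((f ↓ b) ↓ f) ↔ (c ⊕ f))) = F ↔ T = F
c ↓ b = F ↓ F = T
(c ↓ b) ↔ f = T ↔ T = T
¬((c ↓ b) ↔ f) = ¬T = F
c ↔ e = F ↔ T = F
¬((c ↓ b) ↔ f) ↑ (c ↔ e) = F ↑ F = T
c ⊕ b = F ⊕ F = F
(¬((c ↓ b) ↔ f) ↑ (c ↔ e)) ⊕ (c ⊕ b) = T ⊕ F = T
((f ↓ b) ↔ (b ↔ (((f ↓ b) ↓ f) ↔ (c ⊕ f)))) ⊕ ((¬((c ↓ b) ↔ f) ↑ (c ↔ e)) ⊕ (c ⊕ b)) = F ⊕ T = T

T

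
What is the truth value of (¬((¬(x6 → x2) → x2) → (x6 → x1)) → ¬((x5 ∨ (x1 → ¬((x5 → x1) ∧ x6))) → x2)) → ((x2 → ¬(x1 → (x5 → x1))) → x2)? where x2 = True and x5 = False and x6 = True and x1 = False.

x6 → x2 = True → True = True
¬(x6 → x2) = ¬True = False
¬(x6 → x2) → x2 = False → True = True
x6 → x1 = True → False = False
(¬(x6 → x2) → x2) → (x6 → x1) = True → False = False
¬((¬(x6 → x2) → x2) → (x6 → x1)) = ¬False = True
x5 → x1 = False → False = True
(x5 → x1) ∧ x6 = True ∧ True = True
¬((x5 → x1) ∧ x6) = ¬True = False
x1 → ¬((x5 → x1) ∧ x6) = False → False = True
x5 ∨ (x1 → ¬((x5 → x1) ∧ x6)) = False ∨ True = True
(x5 ∨ (x1 → ¬((x5 → x1) ∧ x6))) → x2 = True → True = True
¬((x5 ∨ (x1 → ¬((x5 → x1) ∧ x6))) → x2) = ¬True = False
¬((¬(x6 → x2) → x2) → (x6 → x1)) → ¬((x5 ∨ (x1 → ¬((x5 → x1) ∧ x6))) → x2) = True → False = False
x5 → x1 = False → False = True
x1 → (x5 → x1) = False → True = True
¬(x1 → (x5 → x1)) = ¬True = False
x2 → ¬(x1 → (x5 → x1)) = True → False = False
(x2 → ¬(x1 → (x5 → x1))) → x2 = False → True = True
(¬((¬(x6 → x2) → x2) → (x6 → x1)) → ¬((x5 ∨ (x1 → ¬((x5 → x1) ∧ x6))) → x2)) → ((x2 → ¬(x1 → (x5 → x1))) → x2) = False → True = True

True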